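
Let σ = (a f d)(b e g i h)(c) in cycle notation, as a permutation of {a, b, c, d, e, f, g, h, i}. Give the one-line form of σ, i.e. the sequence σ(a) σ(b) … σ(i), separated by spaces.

Each element maps to the next entry in its cycle (wrapping to the front): a↦f, b↦e, c↦c, d↦a, e↦g, f↦d, g↦i, h↦b, i↦h.
Listing these in domain order gives f e c a g d i b h.

f e c a g d i b h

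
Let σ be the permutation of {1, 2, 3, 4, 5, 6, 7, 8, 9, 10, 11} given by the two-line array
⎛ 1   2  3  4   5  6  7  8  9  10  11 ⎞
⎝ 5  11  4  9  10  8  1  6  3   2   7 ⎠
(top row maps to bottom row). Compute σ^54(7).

Tracing 7 → 1 → … returns to 7 after 6 steps, so 7 lies in a 6-cycle (1 5 10 2 11 7).
Powers repeat with period 6 on this cycle, and 54 mod 6 = 0, so σ^54(7) = σ^0(7).
So σ^54(7) = 7.

7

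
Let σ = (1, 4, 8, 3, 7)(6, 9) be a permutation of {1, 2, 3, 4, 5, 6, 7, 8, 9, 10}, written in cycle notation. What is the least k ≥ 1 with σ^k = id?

10

The cycle type of σ is (5, 2, 1, 1, 1).
The order of σ is the least common multiple of its cycle lengths: lcm(5, 2) = 10.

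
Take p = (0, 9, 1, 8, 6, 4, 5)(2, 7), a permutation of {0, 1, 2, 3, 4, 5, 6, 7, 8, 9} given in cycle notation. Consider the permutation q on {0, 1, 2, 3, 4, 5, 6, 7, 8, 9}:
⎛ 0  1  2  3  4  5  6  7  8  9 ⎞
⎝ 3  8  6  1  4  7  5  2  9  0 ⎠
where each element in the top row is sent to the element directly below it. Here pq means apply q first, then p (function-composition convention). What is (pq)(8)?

1

First apply q: q(8) = 9, then p(9) = 1. Thus (pq)(8) = 1.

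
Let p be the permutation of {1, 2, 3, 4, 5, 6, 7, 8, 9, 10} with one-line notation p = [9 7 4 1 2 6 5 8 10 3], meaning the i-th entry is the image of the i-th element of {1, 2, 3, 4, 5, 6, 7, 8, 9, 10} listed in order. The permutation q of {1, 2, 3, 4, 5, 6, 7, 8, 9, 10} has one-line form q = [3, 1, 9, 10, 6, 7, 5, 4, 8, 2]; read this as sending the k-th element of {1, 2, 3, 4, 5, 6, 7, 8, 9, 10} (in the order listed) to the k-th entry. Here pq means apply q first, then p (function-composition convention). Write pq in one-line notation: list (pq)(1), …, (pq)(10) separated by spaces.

For each element, apply q then p: 1 → 3 → 4; 2 → 1 → 9; 3 → 9 → 10; 4 → 10 → 3; 5 → 6 → 6; 6 → 7 → 5; 7 → 5 → 2; 8 → 4 → 1; 9 → 8 → 8; 10 → 2 → 7.
So pq in one-line form is 4 9 10 3 6 5 2 1 8 7.

4 9 10 3 6 5 2 1 8 7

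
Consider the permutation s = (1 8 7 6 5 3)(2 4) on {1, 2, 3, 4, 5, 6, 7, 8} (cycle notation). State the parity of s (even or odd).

even

The cycle lengths are 6, 2.
A cycle of length ℓ contributes ℓ−1 transpositions, so s is a product of 5 + 1 = 6 transpositions — even.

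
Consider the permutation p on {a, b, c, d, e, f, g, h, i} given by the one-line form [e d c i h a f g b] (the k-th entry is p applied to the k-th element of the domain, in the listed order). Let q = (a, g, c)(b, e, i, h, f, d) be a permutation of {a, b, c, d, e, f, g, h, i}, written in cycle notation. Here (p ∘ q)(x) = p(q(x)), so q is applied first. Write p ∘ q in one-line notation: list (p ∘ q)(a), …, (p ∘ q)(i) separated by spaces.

f h e d b i c a g

For each element, apply q then p: a → g → f; b → e → h; c → a → e; d → b → d; e → i → b; f → d → i; g → c → c; h → f → a; i → h → g.
Collecting the images, p ∘ q = [f h e d b i c a g].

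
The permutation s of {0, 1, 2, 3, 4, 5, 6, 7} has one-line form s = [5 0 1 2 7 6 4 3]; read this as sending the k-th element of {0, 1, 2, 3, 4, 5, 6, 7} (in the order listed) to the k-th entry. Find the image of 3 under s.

3 is element number 4 of the domain, and entry number 4 of the one-line form is 2, so s(3) = 2.

2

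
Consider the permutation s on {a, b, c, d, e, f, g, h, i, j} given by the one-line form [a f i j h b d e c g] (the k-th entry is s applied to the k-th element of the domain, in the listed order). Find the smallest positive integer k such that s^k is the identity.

6

Writing s as disjoint cycles, the cycle lengths are 3, 2, 2, 2, 1.
Since disjoint cycles commute, ord(s) = lcm(3, 2, 2, 2) = 6.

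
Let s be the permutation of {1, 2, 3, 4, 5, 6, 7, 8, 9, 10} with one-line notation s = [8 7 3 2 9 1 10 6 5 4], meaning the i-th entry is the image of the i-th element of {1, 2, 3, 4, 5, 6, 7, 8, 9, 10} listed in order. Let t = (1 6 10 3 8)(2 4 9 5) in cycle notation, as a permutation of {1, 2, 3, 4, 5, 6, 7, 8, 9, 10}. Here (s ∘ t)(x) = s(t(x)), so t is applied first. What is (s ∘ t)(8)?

8

First apply t: t(8) = 1, then s(1) = 8. Thus (s ∘ t)(8) = 8.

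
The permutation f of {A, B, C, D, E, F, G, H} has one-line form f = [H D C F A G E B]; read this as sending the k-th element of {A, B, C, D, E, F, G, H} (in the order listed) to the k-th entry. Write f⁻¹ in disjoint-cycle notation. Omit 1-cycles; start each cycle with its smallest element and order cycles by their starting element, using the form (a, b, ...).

(A, E, G, F, D, B, H)

First write f in disjoint cycles: (A, H, B, D, F, G, E).
The inverse reverses every cycle; in canonical form, f⁻¹ = (A, E, G, F, D, B, H).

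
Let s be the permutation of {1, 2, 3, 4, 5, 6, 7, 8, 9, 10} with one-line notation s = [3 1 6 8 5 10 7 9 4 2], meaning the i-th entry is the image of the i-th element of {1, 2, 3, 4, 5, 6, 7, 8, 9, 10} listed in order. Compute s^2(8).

4

Tracing 8 → 9 → … returns to 8 after 3 steps, so 8 lies in a 3-cycle (4 8 9).
Advancing 2 steps from 8: 8 → 9 → 4.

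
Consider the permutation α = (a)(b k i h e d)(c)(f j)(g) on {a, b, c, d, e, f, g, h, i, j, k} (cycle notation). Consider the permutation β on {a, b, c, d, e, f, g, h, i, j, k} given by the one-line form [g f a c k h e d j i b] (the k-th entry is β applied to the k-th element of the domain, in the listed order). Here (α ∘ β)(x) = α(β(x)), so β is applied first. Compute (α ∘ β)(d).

c

(α ∘ β)(d) = α(β(d)). β(d) = c, then α(c) = c. So (α ∘ β)(d) = c.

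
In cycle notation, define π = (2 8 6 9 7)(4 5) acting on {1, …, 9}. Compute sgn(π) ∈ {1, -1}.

The cycle lengths are 5, 2, 1, 1.
A cycle is odd iff its length is even; π has 1 even-length cycle, so sgn(π) = (−1)^1 and π is odd.

-1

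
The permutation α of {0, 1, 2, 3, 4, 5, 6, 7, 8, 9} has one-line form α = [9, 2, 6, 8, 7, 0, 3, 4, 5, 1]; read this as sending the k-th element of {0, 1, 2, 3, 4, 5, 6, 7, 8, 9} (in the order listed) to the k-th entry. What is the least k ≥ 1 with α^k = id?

8

Writing α as disjoint cycles, the cycle lengths are 8, 2.
The order of α is the least common multiple of its cycle lengths: lcm(8, 2) = 8.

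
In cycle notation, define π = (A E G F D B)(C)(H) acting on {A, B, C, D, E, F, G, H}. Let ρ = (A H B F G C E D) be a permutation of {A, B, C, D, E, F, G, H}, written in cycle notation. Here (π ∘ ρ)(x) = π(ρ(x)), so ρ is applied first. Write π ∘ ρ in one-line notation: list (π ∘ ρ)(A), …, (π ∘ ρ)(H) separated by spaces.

(π ∘ ρ)(x) = π(ρ(x)). Computing each image: π(ρ(A)) = π(H) = H, π(ρ(B)) = π(F) = D, π(ρ(C)) = π(E) = G, π(ρ(D)) = π(A) = E, π(ρ(E)) = π(D) = B, π(ρ(F)) = π(G) = F, π(ρ(G)) = π(C) = C, π(ρ(H)) = π(B) = A.
Hence π ∘ ρ = [H D G E B F C A].

H D G E B F C A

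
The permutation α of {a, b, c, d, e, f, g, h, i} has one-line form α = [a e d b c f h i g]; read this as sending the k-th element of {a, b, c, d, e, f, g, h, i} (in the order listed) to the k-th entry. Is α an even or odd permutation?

odd

In disjoint-cycle form the cycle lengths are 4, 3, 1, 1.
A cycle of length ℓ contributes ℓ−1 transpositions, so α is a product of 3 + 2 = 5 transpositions — odd.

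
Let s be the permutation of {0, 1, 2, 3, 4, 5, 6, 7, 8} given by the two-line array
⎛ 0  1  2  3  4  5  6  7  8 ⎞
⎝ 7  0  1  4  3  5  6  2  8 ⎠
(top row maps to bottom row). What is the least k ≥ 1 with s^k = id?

Decomposing into disjoint cycles gives cycle lengths 4, 2, 1, 1, 1.
Since disjoint cycles commute, ord(s) = lcm(4, 2) = 4.

4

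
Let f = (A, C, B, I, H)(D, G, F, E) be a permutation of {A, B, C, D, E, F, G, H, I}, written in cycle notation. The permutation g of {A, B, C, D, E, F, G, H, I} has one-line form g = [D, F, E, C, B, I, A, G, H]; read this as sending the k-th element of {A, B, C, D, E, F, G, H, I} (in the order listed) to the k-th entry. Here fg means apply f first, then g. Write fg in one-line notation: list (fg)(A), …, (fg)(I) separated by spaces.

E H F A C B I D G

Chase each element through f then g: A → C → E; B → I → H; C → B → F; D → G → A; E → D → C; F → E → B; G → F → I; H → A → D; I → H → G.
So fg in one-line form is E H F A C B I D G.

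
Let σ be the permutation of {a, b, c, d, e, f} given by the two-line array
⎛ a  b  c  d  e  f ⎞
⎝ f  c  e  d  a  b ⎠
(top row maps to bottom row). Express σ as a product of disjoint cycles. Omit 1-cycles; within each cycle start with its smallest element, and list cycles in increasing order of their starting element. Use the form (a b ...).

(a f b c e)

Start at a and follow images: a → f → b → c → e → a, giving the cycle (a f b c e).
Continuing from each remaining unvisited element yields (a f b c e).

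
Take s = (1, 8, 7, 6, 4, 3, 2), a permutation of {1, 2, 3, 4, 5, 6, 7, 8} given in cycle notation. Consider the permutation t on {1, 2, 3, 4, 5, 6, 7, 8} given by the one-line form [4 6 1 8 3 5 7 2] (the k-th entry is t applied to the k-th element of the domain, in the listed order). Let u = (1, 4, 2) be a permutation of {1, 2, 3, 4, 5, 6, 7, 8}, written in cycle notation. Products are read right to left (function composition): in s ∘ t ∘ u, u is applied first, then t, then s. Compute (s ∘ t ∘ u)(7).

6

Apply the permutations in order: u(7) = 7, then t(7) = 7, then s(7) = 6. So (s ∘ t ∘ u)(7) = 6.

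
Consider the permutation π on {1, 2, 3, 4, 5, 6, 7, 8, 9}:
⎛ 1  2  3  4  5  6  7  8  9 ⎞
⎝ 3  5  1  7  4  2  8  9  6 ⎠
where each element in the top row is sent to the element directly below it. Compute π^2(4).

8

Tracing 4 → 7 → … returns to 4 after 7 steps, so 4 lies in a 7-cycle (2 5 4 7 8 9 6).
Stepping 2 places around the cycle: 4 → 7 → 8.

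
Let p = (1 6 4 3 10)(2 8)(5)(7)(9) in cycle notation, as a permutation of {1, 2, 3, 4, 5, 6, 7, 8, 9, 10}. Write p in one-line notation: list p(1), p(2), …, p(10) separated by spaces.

6 8 10 3 5 4 7 2 9 1

Reading each image from the cycles: 1→6, 2→8, 3→10, 4→3, 5→5, 6→4, 7→7, 8→2, 9→9, 10→1.
Listing these in domain order gives 6 8 10 3 5 4 7 2 9 1.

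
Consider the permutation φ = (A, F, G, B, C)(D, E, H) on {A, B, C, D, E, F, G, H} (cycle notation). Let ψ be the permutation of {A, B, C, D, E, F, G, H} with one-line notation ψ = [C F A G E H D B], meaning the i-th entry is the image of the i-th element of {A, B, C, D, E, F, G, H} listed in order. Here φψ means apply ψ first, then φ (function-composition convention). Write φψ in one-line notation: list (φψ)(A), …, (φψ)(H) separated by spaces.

A G F B H D E C

Chase each element through ψ then φ: A → C → A; B → F → G; C → A → F; D → G → B; E → E → H; F → H → D; G → D → E; H → B → C.
So φψ in one-line form is A G F B H D E C.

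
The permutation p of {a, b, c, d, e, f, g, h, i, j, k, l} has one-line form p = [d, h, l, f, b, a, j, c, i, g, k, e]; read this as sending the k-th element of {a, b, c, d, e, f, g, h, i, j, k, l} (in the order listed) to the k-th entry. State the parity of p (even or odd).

In disjoint-cycle form the cycle lengths are 5, 3, 2, 1, 1.
A cycle of length ℓ contributes ℓ−1 transpositions, so p is a product of 4 + 2 + 1 = 7 transpositions — odd.

odd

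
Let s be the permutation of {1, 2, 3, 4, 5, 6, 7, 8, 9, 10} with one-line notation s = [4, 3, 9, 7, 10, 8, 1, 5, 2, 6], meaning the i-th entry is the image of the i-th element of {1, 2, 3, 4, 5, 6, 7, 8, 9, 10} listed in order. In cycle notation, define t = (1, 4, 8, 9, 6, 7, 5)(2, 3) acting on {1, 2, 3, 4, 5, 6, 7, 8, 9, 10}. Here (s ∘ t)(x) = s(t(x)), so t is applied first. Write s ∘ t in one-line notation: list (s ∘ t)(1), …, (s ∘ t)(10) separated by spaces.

(s ∘ t)(x) = s(t(x)). Computing each image: s(t(1)) = s(4) = 7, s(t(2)) = s(3) = 9, s(t(3)) = s(2) = 3, s(t(4)) = s(8) = 5, s(t(5)) = s(1) = 4, s(t(6)) = s(7) = 1, s(t(7)) = s(5) = 10, s(t(8)) = s(9) = 2, s(t(9)) = s(6) = 8, s(t(10)) = s(10) = 6.
Hence s ∘ t = [7 9 3 5 4 1 10 2 8 6].

7 9 3 5 4 1 10 2 8 6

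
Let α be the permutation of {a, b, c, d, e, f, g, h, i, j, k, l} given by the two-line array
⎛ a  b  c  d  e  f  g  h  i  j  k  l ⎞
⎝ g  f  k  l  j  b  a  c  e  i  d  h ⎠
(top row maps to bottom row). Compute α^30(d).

Tracing d → l → … returns to d after 5 steps, so d lies in a 5-cycle (c k d l h).
Powers repeat with period 5 on this cycle, and 30 mod 5 = 0, so α^30(d) = α^0(d).
So α^30(d) = d.

d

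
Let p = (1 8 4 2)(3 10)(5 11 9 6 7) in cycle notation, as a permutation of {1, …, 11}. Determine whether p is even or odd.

The cycle lengths are 5, 4, 2.
A cycle is odd iff its length is even; p has 2 even-length cycles, so sgn(p) = (−1)^2 and p is even.

even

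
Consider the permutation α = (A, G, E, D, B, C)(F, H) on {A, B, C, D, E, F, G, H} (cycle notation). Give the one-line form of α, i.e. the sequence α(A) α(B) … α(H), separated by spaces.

Image by image: A→G, B→C, C→A, D→B, E→D, F→H, G→E, H→F.
So the one-line form is G C A B D H E F.

G C A B D H E F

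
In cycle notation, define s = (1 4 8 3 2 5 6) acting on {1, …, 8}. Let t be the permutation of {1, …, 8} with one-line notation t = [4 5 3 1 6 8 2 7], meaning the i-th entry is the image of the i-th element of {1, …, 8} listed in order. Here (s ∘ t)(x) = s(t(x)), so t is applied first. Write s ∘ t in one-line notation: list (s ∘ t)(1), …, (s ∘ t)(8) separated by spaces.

For each element, apply t then s: 1 → 4 → 8; 2 → 5 → 6; 3 → 3 → 2; 4 → 1 → 4; 5 → 6 → 1; 6 → 8 → 3; 7 → 2 → 5; 8 → 7 → 7.
So s ∘ t in one-line form is 8 6 2 4 1 3 5 7.

8 6 2 4 1 3 5 7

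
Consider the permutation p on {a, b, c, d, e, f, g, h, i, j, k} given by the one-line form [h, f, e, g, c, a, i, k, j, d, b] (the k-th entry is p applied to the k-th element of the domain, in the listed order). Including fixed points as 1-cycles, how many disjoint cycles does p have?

3

The cycle decomposition is (a h k b f)(c e)(d g i j), which has 3 cycles (counting 1-cycles).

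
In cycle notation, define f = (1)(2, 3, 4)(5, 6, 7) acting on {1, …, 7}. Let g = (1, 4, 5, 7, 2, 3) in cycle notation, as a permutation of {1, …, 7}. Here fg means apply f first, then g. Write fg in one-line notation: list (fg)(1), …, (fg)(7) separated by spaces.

4 1 5 3 6 2 7

(fg)(x) = g(f(x)). Computing each image: g(f(1)) = g(1) = 4, g(f(2)) = g(3) = 1, g(f(3)) = g(4) = 5, g(f(4)) = g(2) = 3, g(f(5)) = g(6) = 6, g(f(6)) = g(7) = 2, g(f(7)) = g(5) = 7.
Hence fg = [4 1 5 3 6 2 7].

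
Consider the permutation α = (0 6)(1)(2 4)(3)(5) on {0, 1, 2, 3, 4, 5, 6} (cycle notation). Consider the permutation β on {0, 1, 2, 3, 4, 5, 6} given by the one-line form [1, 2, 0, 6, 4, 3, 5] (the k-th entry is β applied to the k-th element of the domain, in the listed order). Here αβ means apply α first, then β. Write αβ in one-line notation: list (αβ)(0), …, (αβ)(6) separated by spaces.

(αβ)(x) = β(α(x)). Computing each image: β(α(0)) = β(6) = 5, β(α(1)) = β(1) = 2, β(α(2)) = β(4) = 4, β(α(3)) = β(3) = 6, β(α(4)) = β(2) = 0, β(α(5)) = β(5) = 3, β(α(6)) = β(0) = 1.
Hence αβ = [5 2 4 6 0 3 1].

5 2 4 6 0 3 1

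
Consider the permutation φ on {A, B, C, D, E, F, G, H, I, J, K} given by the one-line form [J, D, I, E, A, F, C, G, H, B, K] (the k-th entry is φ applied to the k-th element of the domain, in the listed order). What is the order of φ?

The disjoint-cycle form of φ has cycle lengths 5, 4, 1, 1.
Since disjoint cycles commute, ord(φ) = lcm(5, 4) = 20.

20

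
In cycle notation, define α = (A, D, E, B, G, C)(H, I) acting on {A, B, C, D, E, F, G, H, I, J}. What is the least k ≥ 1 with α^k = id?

6

The cycle type of α is (6, 2, 1, 1).
Since disjoint cycles commute, ord(α) = lcm(6, 2) = 6.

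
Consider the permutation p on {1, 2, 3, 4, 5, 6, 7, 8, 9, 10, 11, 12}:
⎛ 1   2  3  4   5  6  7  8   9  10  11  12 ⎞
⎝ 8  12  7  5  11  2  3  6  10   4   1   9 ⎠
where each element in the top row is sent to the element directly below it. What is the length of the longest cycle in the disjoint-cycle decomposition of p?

Decomposing into disjoint cycles gives (1, 8, 6, 2, 12, 9, 10, 4, 5, 11)(3, 7); the longest has length 10.

10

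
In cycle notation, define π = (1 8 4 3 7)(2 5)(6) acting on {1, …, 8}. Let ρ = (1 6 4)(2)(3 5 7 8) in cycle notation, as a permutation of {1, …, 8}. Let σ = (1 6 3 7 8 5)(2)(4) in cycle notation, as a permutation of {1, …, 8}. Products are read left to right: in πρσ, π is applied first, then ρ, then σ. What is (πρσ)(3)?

(πρσ)(3) = σ(ρ(π(3))). π(3) = 7, then ρ(7) = 8, then σ(8) = 5, so the result is 5.

5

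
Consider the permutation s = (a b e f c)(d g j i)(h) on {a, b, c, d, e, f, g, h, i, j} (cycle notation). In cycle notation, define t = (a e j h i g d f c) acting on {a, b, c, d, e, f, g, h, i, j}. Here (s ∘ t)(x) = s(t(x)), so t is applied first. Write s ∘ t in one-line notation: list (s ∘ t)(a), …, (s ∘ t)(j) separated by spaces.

Chase each element through t then s: a → e → f; b → b → e; c → a → b; d → f → c; e → j → i; f → c → a; g → d → g; h → i → d; i → g → j; j → h → h.
Collecting the images, s ∘ t = [f e b c i a g d j h].

f e b c i a g d j h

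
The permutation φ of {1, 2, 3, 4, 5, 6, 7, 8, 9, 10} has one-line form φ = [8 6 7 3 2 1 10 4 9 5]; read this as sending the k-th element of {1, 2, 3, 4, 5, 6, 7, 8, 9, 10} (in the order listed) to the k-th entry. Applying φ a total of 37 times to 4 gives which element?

Tracing 4 → 3 → … returns to 4 after 9 steps, so 4 lies in a 9-cycle (1, 8, 4, 3, 7, 10, 5, 2, 6).
Since the cycle has length 9, φ^37 acts on it the same as φ^1 (37 mod 9 = 1).
Stepping 1 place around the cycle: 4 → 3.

3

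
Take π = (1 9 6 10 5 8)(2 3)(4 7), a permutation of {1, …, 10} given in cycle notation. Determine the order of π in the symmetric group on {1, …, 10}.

6

The cycle type of π is (6, 2, 2).
The order is lcm(6, 2, 2) = 6.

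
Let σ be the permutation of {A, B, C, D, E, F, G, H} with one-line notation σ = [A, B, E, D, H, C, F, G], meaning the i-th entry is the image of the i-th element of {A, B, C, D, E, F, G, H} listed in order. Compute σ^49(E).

C

Tracing E → H → … returns to E after 5 steps, so E lies in a 5-cycle (C E H G F).
On a 5-cycle, σ^5 is the identity, so σ^49 = σ^4 there (49 ≡ 4 mod 5).
Stepping 4 places around the cycle: E → H → G → F → C.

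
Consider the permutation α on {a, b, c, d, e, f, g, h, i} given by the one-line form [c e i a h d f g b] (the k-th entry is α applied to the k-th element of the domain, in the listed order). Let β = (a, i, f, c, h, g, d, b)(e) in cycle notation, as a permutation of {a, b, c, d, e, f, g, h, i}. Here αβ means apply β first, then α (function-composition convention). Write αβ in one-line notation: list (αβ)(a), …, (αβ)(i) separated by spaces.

(αβ)(x) = α(β(x)). Computing each image: α(β(a)) = α(i) = b, α(β(b)) = α(a) = c, α(β(c)) = α(h) = g, α(β(d)) = α(b) = e, α(β(e)) = α(e) = h, α(β(f)) = α(c) = i, α(β(g)) = α(d) = a, α(β(h)) = α(g) = f, α(β(i)) = α(f) = d.
Hence αβ = [b c g e h i a f d].

b c g e h i a f d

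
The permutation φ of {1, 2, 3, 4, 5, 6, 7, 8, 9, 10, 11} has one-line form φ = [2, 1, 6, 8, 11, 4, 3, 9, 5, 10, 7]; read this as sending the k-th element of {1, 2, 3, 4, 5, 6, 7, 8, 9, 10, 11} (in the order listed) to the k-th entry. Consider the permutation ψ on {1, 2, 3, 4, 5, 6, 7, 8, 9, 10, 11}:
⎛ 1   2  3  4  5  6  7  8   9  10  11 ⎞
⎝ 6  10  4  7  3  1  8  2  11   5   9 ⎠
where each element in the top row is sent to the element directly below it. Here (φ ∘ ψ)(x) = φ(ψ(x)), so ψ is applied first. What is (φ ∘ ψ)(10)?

11

(φ ∘ ψ)(10) = φ(ψ(10)). ψ(10) = 5, then φ(5) = 11. So (φ ∘ ψ)(10) = 11.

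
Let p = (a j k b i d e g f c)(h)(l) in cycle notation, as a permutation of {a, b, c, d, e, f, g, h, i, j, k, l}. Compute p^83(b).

b lies in the 10-cycle (a j k b i d e g f c).
On a 10-cycle, p^10 is the identity, so p^83 = p^3 there (83 ≡ 3 mod 10).
Advancing 3 steps from b: b → i → d → e.

e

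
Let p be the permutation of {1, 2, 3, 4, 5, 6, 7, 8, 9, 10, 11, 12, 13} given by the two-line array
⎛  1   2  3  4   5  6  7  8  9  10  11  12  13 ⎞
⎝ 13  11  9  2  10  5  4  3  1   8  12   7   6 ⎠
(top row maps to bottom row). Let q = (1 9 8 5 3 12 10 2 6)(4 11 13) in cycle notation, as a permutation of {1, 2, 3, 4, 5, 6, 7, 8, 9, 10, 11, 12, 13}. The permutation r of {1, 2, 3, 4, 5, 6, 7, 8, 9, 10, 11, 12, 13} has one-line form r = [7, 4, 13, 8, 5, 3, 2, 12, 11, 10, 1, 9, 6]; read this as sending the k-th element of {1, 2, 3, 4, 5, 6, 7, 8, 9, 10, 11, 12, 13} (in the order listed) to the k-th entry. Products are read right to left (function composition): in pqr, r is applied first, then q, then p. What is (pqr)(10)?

(pqr)(10) = p(q(r(10))). r(10) = 10, then q(10) = 2, then p(2) = 11, so the result is 11.

11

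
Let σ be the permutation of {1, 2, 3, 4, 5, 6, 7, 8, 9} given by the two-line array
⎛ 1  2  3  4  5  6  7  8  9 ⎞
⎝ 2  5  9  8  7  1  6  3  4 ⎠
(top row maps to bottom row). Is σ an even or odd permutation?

In disjoint-cycle form the cycle lengths are 5, 4.
A cycle is odd iff its length is even; σ has 1 even-length cycle, so sgn(σ) = (−1)^1 and σ is odd.

odd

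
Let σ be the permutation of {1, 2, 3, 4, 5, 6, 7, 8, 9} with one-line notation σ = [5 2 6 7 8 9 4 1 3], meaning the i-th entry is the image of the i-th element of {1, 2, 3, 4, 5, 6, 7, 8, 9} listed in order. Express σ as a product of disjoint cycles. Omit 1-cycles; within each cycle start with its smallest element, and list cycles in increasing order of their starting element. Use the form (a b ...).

Iterating σ from 1 gives 1 → 5 → 8 → 1; that is the 3-cycle (1 5 8).
Continuing from each remaining unvisited element yields (1 5 8)(3 6 9)(4 7).

(1 5 8)(3 6 9)(4 7)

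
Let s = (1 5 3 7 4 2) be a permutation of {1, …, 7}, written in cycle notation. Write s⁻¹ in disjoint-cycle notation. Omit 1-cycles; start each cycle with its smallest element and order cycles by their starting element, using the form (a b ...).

Inverting a permutation written in cycle notation just reverses the order within every cycle.
Reversing each cycle of s and rotating so the smallest element leads gives (1 2 4 7 3 5).

(1 2 4 7 3 5)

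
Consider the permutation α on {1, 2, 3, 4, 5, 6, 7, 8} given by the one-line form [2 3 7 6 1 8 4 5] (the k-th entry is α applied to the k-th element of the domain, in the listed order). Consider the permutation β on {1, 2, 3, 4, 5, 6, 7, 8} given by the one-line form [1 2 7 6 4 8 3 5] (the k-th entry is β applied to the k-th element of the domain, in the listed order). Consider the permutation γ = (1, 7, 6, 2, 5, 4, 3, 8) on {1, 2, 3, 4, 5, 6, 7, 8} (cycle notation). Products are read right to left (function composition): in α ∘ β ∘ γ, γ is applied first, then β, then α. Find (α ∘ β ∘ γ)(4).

4

(α ∘ β ∘ γ)(4) = α(β(γ(4))). γ(4) = 3, then β(3) = 7, then α(7) = 4, so the result is 4.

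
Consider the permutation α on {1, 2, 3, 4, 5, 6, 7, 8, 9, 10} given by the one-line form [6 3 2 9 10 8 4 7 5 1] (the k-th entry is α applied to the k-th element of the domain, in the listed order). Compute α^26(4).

Tracing 4 → 9 → … returns to 4 after 8 steps, so 4 lies in an 8-cycle (1, 6, 8, 7, 4, 9, 5, 10).
On an 8-cycle, α^8 is the identity, so α^26 = α^2 there (26 ≡ 2 mod 8).
Stepping 2 places around the cycle: 4 → 9 → 5.

5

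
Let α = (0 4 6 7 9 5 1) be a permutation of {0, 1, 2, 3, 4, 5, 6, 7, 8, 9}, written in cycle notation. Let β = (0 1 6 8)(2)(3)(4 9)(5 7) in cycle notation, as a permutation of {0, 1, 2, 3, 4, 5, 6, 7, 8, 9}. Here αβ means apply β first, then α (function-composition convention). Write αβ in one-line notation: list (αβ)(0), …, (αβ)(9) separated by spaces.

Chase each element through β then α: 0 → 1 → 0; 1 → 6 → 7; 2 → 2 → 2; 3 → 3 → 3; 4 → 9 → 5; 5 → 7 → 9; 6 → 8 → 8; 7 → 5 → 1; 8 → 0 → 4; 9 → 4 → 6.
So αβ in one-line form is 0 7 2 3 5 9 8 1 4 6.

0 7 2 3 5 9 8 1 4 6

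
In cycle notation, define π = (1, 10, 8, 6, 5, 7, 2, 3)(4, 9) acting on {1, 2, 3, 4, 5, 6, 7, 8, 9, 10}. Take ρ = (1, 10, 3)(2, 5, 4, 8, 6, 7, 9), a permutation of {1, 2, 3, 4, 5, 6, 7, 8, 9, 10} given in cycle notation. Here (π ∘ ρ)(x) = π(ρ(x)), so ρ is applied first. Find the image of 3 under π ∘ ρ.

10

First apply ρ: ρ(3) = 1, then π(1) = 10. Thus (π ∘ ρ)(3) = 10.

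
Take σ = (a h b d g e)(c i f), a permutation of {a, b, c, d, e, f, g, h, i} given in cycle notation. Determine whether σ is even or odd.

odd

The cycle lengths are 6, 3.
A cycle is odd iff its length is even; σ has 1 even-length cycle, so sgn(σ) = (−1)^1 and σ is odd.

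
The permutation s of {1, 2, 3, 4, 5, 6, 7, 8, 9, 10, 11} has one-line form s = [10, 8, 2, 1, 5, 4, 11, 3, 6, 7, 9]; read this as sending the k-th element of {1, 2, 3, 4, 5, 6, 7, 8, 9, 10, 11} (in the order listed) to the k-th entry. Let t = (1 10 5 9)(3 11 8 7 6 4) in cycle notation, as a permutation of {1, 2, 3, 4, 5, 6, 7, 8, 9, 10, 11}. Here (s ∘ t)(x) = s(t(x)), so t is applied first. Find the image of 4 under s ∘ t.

t(4) = 3, then s(3) = 2; composing gives (s ∘ t)(4) = 2.

2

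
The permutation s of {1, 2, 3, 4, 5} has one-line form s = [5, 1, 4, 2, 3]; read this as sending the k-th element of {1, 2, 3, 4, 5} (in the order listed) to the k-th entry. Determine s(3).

3 is element number 3 of the domain, and entry number 3 of the one-line form is 4, so s(3) = 4.

4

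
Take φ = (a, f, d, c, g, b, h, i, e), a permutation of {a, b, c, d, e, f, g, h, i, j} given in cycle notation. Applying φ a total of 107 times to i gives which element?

i lies in the 9-cycle (a, f, d, c, g, b, h, i, e).
Since the cycle has length 9, φ^107 acts on it the same as φ^8 (107 mod 9 = 8).
Advancing 8 steps from i: i → e → a → f → d → c → g → b → h.

h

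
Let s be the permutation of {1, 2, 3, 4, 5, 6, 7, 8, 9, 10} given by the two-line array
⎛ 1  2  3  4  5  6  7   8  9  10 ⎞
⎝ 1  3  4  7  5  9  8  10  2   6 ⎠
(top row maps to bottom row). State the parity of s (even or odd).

odd

In disjoint-cycle form the cycle lengths are 8, 1, 1.
A cycle of length ℓ contributes ℓ−1 transpositions, so s is a product of 7 transpositions — odd.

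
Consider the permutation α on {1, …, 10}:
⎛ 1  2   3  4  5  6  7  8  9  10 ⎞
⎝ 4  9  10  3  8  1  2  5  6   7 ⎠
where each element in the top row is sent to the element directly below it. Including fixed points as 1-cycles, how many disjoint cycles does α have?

2

The cycle decomposition is (1 4 3 10 7 2 9 6)(5 8), which has 2 cycles (counting 1-cycles).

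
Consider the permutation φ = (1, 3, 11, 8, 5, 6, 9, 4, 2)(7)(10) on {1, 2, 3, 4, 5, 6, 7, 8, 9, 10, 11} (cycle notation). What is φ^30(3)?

3 lies in the 9-cycle (1, 3, 11, 8, 5, 6, 9, 4, 2).
Powers repeat with period 9 on this cycle, and 30 mod 9 = 3, so φ^30(3) = φ^3(3).
Stepping 3 places around the cycle: 3 → 11 → 8 → 5.

5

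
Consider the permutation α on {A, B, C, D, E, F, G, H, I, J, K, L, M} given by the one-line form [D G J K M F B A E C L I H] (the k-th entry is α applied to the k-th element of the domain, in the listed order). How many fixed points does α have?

The fixed points (elements with α(x) = x) are {F}, so there is 1.

1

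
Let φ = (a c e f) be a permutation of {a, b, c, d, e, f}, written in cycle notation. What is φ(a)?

Within (a c e f), a ↦ c.

c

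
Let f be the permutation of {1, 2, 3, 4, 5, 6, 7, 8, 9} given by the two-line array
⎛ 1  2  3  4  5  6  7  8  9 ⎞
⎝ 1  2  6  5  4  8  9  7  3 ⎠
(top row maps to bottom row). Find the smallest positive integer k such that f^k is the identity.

10

The disjoint-cycle form of f has cycle lengths 5, 2, 1, 1.
Since disjoint cycles commute, ord(f) = lcm(5, 2) = 10.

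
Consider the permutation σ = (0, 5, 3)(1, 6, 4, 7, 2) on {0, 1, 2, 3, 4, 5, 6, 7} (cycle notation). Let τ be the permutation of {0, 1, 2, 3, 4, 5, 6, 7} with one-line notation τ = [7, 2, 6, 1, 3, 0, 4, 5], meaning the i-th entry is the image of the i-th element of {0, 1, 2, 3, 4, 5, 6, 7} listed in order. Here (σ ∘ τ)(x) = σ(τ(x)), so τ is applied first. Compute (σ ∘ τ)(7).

τ(7) = 5, then σ(5) = 3; composing gives (σ ∘ τ)(7) = 3.

3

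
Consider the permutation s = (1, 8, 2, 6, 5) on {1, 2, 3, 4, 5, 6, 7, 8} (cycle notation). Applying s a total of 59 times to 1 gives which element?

1 lies in the 5-cycle (1, 8, 2, 6, 5).
Since the cycle has length 5, s^59 acts on it the same as s^4 (59 mod 5 = 4).
Advancing 4 steps from 1: 1 → 8 → 2 → 6 → 5.

5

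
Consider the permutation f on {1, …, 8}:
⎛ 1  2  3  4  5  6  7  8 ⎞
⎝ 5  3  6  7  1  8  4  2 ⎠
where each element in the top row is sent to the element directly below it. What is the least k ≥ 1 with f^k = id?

4

Decomposing into disjoint cycles gives cycle lengths 4, 2, 2.
Since disjoint cycles commute, ord(f) = lcm(4, 2, 2) = 4.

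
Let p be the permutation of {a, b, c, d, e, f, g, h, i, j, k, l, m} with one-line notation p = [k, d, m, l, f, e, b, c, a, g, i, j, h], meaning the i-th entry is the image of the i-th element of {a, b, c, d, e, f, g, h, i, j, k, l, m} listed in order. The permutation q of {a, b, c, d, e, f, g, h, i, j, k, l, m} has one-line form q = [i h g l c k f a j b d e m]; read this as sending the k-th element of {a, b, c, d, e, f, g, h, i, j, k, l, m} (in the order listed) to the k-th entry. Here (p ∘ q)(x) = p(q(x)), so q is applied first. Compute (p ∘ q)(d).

j

(p ∘ q)(d) = p(q(d)). q(d) = l, then p(l) = j. So (p ∘ q)(d) = j.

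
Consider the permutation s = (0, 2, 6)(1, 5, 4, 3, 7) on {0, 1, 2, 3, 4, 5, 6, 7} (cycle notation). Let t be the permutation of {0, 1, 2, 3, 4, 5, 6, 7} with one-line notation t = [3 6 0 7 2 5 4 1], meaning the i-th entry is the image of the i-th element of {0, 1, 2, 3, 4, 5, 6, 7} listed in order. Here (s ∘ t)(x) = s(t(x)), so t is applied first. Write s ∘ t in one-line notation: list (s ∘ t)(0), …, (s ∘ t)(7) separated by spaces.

For each element, apply t then s: 0 → 3 → 7; 1 → 6 → 0; 2 → 0 → 2; 3 → 7 → 1; 4 → 2 → 6; 5 → 5 → 4; 6 → 4 → 3; 7 → 1 → 5.
So s ∘ t in one-line form is 7 0 2 1 6 4 3 5.

7 0 2 1 6 4 3 5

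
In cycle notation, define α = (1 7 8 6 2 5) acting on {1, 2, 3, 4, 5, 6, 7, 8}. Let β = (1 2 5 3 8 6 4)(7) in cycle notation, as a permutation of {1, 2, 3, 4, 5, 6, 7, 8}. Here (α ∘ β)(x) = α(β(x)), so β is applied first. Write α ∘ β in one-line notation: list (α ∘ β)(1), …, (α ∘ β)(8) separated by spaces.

(α ∘ β)(x) = α(β(x)). Computing each image: α(β(1)) = α(2) = 5, α(β(2)) = α(5) = 1, α(β(3)) = α(8) = 6, α(β(4)) = α(1) = 7, α(β(5)) = α(3) = 3, α(β(6)) = α(4) = 4, α(β(7)) = α(7) = 8, α(β(8)) = α(6) = 2.
Hence α ∘ β = [5 1 6 7 3 4 8 2].

5 1 6 7 3 4 8 2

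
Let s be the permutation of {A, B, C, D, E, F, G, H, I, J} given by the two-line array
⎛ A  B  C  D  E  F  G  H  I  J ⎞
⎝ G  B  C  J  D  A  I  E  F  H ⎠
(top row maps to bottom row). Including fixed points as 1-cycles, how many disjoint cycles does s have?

The cycle decomposition is (A G I F)(B)(C)(D J H E), which has 4 cycles (counting 1-cycles).

4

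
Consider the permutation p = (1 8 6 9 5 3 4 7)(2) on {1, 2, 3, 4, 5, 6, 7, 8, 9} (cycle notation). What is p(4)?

4 appears in (1 8 6 9 5 3 4 7); the next entry (wrapping around) is 7.

7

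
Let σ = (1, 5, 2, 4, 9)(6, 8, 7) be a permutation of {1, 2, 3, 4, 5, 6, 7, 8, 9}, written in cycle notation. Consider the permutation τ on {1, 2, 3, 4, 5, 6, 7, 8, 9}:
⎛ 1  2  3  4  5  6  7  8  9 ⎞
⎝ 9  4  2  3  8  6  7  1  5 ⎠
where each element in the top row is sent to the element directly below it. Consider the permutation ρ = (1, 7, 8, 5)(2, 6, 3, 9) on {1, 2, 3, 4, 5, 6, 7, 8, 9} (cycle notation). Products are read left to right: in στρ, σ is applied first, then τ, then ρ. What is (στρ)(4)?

Chase 4: σ(4) = 9; τ(9) = 5; ρ(5) = 1. Hence (στρ)(4) = 1.

1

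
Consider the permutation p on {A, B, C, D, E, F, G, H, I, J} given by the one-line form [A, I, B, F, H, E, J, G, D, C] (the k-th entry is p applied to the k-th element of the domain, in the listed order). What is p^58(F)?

Tracing F → E → … returns to F after 9 steps, so F lies in a 9-cycle (B I D F E H G J C).
Powers repeat with period 9 on this cycle, and 58 mod 9 = 4, so p^58(F) = p^4(F).
Advancing 4 steps from F: F → E → H → G → J.

J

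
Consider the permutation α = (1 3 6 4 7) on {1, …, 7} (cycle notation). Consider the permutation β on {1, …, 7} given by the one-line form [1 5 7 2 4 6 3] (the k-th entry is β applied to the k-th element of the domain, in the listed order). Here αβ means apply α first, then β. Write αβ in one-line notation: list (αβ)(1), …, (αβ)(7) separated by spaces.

(αβ)(x) = β(α(x)). Computing each image: β(α(1)) = β(3) = 7, β(α(2)) = β(2) = 5, β(α(3)) = β(6) = 6, β(α(4)) = β(7) = 3, β(α(5)) = β(5) = 4, β(α(6)) = β(4) = 2, β(α(7)) = β(1) = 1.
Hence αβ = [7 5 6 3 4 2 1].

7 5 6 3 4 2 1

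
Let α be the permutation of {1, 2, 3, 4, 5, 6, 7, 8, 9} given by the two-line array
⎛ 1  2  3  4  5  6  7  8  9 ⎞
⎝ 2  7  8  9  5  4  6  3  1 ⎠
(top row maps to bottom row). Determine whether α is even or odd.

In disjoint-cycle form the cycle lengths are 6, 2, 1.
A cycle of length ℓ contributes ℓ−1 transpositions, so α is a product of 5 + 1 = 6 transpositions — even.

even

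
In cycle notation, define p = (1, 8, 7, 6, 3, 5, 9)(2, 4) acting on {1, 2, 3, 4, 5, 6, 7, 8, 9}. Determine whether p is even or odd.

The cycle lengths are 7, 2.
A cycle is odd iff its length is even; p has 1 even-length cycle, so sgn(p) = (−1)^1 and p is odd.

odd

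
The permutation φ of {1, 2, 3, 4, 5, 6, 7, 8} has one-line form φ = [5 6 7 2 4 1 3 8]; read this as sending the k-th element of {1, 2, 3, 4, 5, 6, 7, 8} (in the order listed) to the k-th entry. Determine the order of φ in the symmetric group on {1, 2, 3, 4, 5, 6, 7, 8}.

Decomposing into disjoint cycles gives cycle lengths 5, 2, 1.
The order of φ is the least common multiple of its cycle lengths: lcm(5, 2) = 10.

10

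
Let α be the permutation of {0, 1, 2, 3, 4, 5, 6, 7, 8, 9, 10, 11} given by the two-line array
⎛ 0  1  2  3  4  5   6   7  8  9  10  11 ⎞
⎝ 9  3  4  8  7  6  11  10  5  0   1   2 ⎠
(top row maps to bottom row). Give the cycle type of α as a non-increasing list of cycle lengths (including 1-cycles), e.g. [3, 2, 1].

The disjoint cycles are (0 9)(1 3 8 5 6 11 2 4 7 10), with lengths 10, 2 in non-increasing order.

[10, 2]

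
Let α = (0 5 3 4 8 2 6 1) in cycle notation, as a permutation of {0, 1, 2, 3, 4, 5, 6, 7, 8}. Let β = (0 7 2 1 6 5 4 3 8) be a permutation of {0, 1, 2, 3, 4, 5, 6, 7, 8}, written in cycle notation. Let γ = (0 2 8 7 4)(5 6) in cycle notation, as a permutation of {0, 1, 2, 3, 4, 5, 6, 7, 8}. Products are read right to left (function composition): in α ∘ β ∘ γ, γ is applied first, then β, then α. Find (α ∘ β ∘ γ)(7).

4

Chase 7: γ(7) = 4; β(4) = 3; α(3) = 4. Hence (α ∘ β ∘ γ)(7) = 4.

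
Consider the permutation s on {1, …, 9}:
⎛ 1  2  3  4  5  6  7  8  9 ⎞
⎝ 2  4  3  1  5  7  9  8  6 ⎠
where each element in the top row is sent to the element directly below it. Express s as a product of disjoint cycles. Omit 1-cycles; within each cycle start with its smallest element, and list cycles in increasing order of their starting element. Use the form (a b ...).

(1 2 4)(6 7 9)

Start at 1 and follow images: 1 → 2 → 4 → 1, giving the cycle (1 2 4).
Continuing from each remaining unvisited element yields (1 2 4)(6 7 9).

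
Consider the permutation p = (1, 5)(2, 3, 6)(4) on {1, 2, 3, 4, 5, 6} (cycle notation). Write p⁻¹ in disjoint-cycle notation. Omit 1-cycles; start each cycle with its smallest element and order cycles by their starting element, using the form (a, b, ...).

(1, 5)(2, 6, 3)

If p sends a → b within a cycle, p⁻¹ sends b → a; equivalently, reverse each cycle.
After reversing and putting each cycle's least element first, p⁻¹ = (1, 5)(2, 6, 3).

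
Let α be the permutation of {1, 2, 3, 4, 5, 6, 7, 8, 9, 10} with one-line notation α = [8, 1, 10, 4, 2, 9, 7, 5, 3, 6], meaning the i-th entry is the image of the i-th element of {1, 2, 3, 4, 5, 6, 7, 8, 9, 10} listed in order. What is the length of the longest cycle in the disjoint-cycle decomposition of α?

Decomposing into disjoint cycles gives (1, 8, 5, 2)(3, 10, 6, 9); the longest has length 4.

4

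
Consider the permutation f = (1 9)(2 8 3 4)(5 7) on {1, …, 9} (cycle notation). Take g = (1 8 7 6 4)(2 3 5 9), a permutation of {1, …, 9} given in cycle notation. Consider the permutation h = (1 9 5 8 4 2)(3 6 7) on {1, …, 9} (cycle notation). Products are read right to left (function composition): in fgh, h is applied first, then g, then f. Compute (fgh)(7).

7

Apply the permutations in order: h(7) = 3, then g(3) = 5, then f(5) = 7. So (fgh)(7) = 7.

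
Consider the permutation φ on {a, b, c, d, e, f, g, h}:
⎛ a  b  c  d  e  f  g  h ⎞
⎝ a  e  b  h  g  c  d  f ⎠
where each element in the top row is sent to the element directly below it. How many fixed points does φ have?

The fixed points (elements with φ(x) = x) are {a}, so there is 1.

1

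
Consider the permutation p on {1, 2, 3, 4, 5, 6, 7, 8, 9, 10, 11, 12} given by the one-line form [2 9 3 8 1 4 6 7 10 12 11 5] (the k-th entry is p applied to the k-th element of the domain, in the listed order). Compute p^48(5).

Tracing 5 → 1 → … returns to 5 after 6 steps, so 5 lies in a 6-cycle (1, 2, 9, 10, 12, 5).
On a 6-cycle, p^6 is the identity, so p^48 = p^0 there (48 ≡ 0 mod 6).
So p^48(5) = 5.

5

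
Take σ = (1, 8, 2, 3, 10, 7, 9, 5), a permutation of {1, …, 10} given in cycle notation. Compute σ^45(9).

3

9 lies in the 8-cycle (1, 8, 2, 3, 10, 7, 9, 5).
Powers repeat with period 8 on this cycle, and 45 mod 8 = 5, so σ^45(9) = σ^5(9).
Stepping 5 places around the cycle: 9 → 5 → 1 → 8 → 2 → 3.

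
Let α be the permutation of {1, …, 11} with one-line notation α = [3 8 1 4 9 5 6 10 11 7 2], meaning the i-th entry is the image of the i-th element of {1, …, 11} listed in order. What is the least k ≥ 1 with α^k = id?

8

Decomposing into disjoint cycles gives cycle lengths 8, 2, 1.
The order of α is the least common multiple of its cycle lengths: lcm(8, 2) = 8.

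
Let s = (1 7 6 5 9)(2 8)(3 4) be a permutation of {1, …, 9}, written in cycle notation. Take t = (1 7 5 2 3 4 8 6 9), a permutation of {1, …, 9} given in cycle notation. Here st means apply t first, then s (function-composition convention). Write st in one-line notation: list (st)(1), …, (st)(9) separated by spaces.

(st)(x) = s(t(x)). Computing each image: s(t(1)) = s(7) = 6, s(t(2)) = s(3) = 4, s(t(3)) = s(4) = 3, s(t(4)) = s(8) = 2, s(t(5)) = s(2) = 8, s(t(6)) = s(9) = 1, s(t(7)) = s(5) = 9, s(t(8)) = s(6) = 5, s(t(9)) = s(1) = 7.
Hence st = [6 4 3 2 8 1 9 5 7].

6 4 3 2 8 1 9 5 7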